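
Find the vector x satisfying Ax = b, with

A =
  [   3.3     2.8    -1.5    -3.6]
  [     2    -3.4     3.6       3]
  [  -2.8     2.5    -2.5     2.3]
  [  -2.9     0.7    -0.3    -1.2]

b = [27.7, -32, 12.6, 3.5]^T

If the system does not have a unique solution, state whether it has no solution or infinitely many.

Row-reduce the augmented matrix:
R1 ← R1 / (33/10).
R2 ← R2 − 2·R1.
R3 ← R3 + 14/5·R1.
R4 ← R4 + 29/10·R1.
R2 ← R2 / (-841/165).
R1 ← R1 − 28/33·R2.
R3 ← R3 − 1609/330·R2.
R4 ← R4 − 1043/330·R2.
R3 ← R3 / (4547/8410).
R1 ← R1 − 249/841·R3.
R2 ← R2 + 744/841·R3.
R4 ← R4 − 4953/4205·R3.
R4 ← R4 / (-468597/45470).
R1 ← R1 + 11502/4547·R4.
R2 ← R2 − 26643/4547·R4.
R3 ← R3 − 35342/4547·R4.
Reading off the reduced rows gives x_1 = 1, x_2 = 4, x_3 = -4, x_4 = -2.

x_1 = 1, x_2 = 4, x_3 = -4, x_4 = -2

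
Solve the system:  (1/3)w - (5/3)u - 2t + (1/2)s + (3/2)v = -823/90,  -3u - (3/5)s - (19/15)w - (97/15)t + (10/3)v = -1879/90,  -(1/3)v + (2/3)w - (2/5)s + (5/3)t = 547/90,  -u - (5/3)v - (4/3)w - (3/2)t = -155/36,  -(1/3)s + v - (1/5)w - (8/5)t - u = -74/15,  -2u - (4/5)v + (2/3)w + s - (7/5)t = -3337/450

u = 1, v = -4/5, w = 2/3, s = -3, t = 5/2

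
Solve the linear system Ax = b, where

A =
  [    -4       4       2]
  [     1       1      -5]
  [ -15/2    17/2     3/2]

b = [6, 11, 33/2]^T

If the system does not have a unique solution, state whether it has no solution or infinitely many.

no solution

Row-reduce:
R1 ← R1 / (-4).
R2 ← R2 − 1·R1.
R3 ← R3 + 15/2·R1.
R2 ← R2 / (2).
R1 ← R1 + 1·R2.
R3 ← R3 − 1·R2.
Row 3 reduces to 0 = -1, a contradiction. The system is inconsistent.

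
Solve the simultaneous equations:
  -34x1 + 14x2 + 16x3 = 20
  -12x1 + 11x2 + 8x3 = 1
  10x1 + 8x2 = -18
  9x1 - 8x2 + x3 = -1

x1 = -1, x2 = -1, x3 = 0

Row-reduce the augmented matrix:
R1 ← R1 / (-34).
R2 ← R2 + 12·R1.
R3 ← R3 − 10·R1.
R4 ← R4 − 9·R1.
R2 ← R2 / (103/17).
R1 ← R1 + 7/17·R2.
R3 ← R3 − 206/17·R2.
R4 ← R4 + 73/17·R2.
Swap R3 and R4.
R3 ← R3 / (711/103).
R1 ← R1 + 32/103·R3.
R2 ← R2 − 40/103·R3.
R4 reduces to 0 = 0, so the extra equation is consistent.
Reading off the reduced rows gives x1 = -1, x2 = -1, x3 = 0.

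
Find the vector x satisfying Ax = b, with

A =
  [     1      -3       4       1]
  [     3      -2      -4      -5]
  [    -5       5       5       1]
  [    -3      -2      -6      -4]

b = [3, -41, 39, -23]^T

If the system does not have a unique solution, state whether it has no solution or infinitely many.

Row-reduce the augmented matrix:
R2 ← R2 − 3·R1.
R3 ← R3 + 5·R1.
R4 ← R4 + 3·R1.
R2 ← R2 / (7).
R1 ← R1 + 3·R2.
R3 ← R3 + 10·R2.
R4 ← R4 + 11·R2.
R3 ← R3 / (15/7).
R1 ← R1 + 20/7·R3.
R2 ← R2 + 16/7·R3.
R4 ← R4 + 134/7·R3.
R4 ← R4 / (-931/15).
R1 ← R1 + 29/3·R4.
R2 ← R2 + 104/15·R4.
R3 ← R3 + 38/15·R4.
Reading off the reduced rows gives x_1 = -3, x_2 = 2, x_3 = 2, x_4 = 4.

x_1 = -3, x_2 = 2, x_3 = 2, x_4 = 4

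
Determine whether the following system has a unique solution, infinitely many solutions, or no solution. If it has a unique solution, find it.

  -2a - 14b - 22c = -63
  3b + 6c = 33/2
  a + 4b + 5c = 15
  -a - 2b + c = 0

a = -1, b = 3/2, c = 2

Row-reduce the augmented matrix:
R1 ← R1 / (-2).
R3 ← R3 − 1·R1.
R4 ← R4 + 1·R1.
R2 ← R2 / (3).
R1 ← R1 − 7·R2.
R3 ← R3 + 3·R2.
R4 ← R4 − 5·R2.
Swap R3 and R4.
R3 ← R3 / (2).
R1 ← R1 + 3·R3.
R2 ← R2 − 2·R3.
R4 reduces to 0 = 0, so the extra equation is consistent.
Reading off the reduced rows gives a = -1, b = 3/2, c = 2.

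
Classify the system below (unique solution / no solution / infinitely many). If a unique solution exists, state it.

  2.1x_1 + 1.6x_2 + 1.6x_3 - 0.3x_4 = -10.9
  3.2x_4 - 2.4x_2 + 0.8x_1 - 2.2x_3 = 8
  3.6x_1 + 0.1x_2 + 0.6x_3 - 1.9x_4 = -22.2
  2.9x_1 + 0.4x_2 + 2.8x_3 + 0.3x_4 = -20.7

Row-reduce the augmented matrix:
R1 ← R1 / (21/10).
R2 ← R2 − 4/5·R1.
R3 ← R3 − 18/5·R1.
R4 ← R4 − 29/10·R1.
R2 ← R2 / (-316/105).
R1 ← R1 − 16/21·R2.
R3 ← R3 + 37/14·R2.
R4 ← R4 + 38/21·R2.
R3 ← R3 / (205/632).
R1 ← R1 − 4/79·R3.
R2 ← R2 − 295/316·R3.
R4 ← R4 − 1801/790·R3.
R4 ← R4 / (148197/5125).
R1 ← R1 − 1401/1025·R4.
R2 ← R2 − 2309/205·R4.
R3 ← R3 + 13576/1025·R4.
Reading off the reduced rows gives x_1 = -4, x_2 = 3, x_3 = -4, x_4 = 3.

x_1 = -4, x_2 = 3, x_3 = -4, x_4 = 3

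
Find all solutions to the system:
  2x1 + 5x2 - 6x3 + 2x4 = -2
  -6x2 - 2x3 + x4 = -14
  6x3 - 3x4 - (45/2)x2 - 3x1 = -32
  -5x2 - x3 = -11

no solution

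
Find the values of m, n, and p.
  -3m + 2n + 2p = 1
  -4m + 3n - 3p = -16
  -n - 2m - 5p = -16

m = 1, n = -1, p = 3

Row-reduce the augmented matrix:
R1 ← R1 / (-3).
R2 ← R2 + 4·R1.
R3 ← R3 + 2·R1.
R2 ← R2 / (1/3).
R1 ← R1 + 2/3·R2.
R3 ← R3 + 7/3·R2.
R3 ← R3 / (-46).
R1 ← R1 + 12·R3.
R2 ← R2 + 17·R3.
Reading off the reduced rows gives m = 1, n = -1, p = 3.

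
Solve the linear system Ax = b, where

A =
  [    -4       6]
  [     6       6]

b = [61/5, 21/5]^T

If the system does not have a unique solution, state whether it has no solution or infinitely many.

x_1 = -4/5, x_2 = 3/2

Row-reduce the augmented matrix:
R1 ← R1 / (-4).
R2 ← R2 − 6·R1.
R2 ← R2 / (15).
R1 ← R1 + 3/2·R2.
Reading off the reduced rows gives x_1 = -4/5, x_2 = 3/2.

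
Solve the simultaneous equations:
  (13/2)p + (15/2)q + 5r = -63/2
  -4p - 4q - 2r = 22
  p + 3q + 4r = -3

no solution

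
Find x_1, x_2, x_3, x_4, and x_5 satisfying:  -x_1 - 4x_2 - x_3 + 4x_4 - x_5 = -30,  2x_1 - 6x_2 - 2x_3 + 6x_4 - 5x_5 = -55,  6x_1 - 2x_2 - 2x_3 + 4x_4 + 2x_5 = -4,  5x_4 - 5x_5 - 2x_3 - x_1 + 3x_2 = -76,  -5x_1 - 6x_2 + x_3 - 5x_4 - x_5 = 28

x_1 = 3, x_2 = -2, x_3 = 6, x_4 = -6, x_5 = 5

Row-reduce the augmented matrix:
R1 ← R1 / (-1).
R2 ← R2 − 2·R1.
R3 ← R3 − 6·R1.
R4 ← R4 + 1·R1.
R5 ← R5 + 5·R1.
R2 ← R2 / (-14).
R1 ← R1 − 4·R2.
R3 ← R3 + 26·R2.
R4 ← R4 − 7·R2.
R5 ← R5 − 14·R2.
R3 ← R3 / (-4/7).
R1 ← R1 + 1/7·R3.
R2 ← R2 − 2/7·R3.
R4 ← R4 + 3·R3.
R5 ← R5 − 2·R3.
R4 ← R4 / (-5/2).
R1 ← R1 + 1/2·R4.
R3 ← R3 + 7/2·R4.
R5 ← R5 + 4·R4.
R5 ← R5 / (1161/10).
R1 ← R1 − 77/10·R5.
R2 ← R2 − 5·R5.
R3 ← R3 − 609/10·R5.
R4 ← R4 − 219/10·R5.
Reading off the reduced rows gives x_1 = 3, x_2 = -2, x_3 = 6, x_4 = -6, x_5 = 5.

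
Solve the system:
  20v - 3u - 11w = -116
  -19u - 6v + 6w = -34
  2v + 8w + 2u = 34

u = 4, v = -3, w = 4

Row-reduce the augmented matrix:
R1 ← R1 / (-3).
R2 ← R2 + 19·R1.
R3 ← R3 − 2·R1.
R2 ← R2 / (-398/3).
R1 ← R1 + 20/3·R2.
R3 ← R3 − 46/3·R2.
R3 ← R3 / (1873/199).
R1 ← R1 + 27/199·R3.
R2 ← R2 + 227/398·R3.
Reading off the reduced rows gives u = 4, v = -3, w = 4.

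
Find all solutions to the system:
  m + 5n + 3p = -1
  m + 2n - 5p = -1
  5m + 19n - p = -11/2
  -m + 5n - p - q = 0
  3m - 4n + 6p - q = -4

Row-reduce:
R2 ← R2 − 1·R1.
R3 ← R3 − 5·R1.
R4 ← R4 + 1·R1.
R5 ← R5 − 3·R1.
R2 ← R2 / (-3).
R1 ← R1 − 5·R2.
R3 ← R3 + 6·R2.
R4 ← R4 − 10·R2.
R5 ← R5 + 19·R2.
Swap R3 and R4.
R3 ← R3 / (-74/3).
R1 ← R1 + 31/3·R3.
R2 ← R2 − 8/3·R3.
R5 ← R5 − 143/3·R3.
Swap R4 and R5.
R4 ← R4 / (-217/74).
R1 ← R1 − 31/74·R4.
R2 ← R2 + 4/37·R4.
R3 ← R3 − 3/74·R4.
Row 5 reduces to 0 = -1/2, a contradiction. The system is inconsistent.

no solution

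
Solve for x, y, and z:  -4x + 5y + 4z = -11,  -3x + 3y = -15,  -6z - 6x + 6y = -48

x = 2, y = -3, z = 3

Row-reduce the augmented matrix:
R1 ← R1 / (-4).
R2 ← R2 + 3·R1.
R3 ← R3 + 6·R1.
R2 ← R2 / (-3/4).
R1 ← R1 + 5/4·R2.
R3 ← R3 + 3/2·R2.
R3 ← R3 / (-6).
R1 ← R1 − 4·R3.
R2 ← R2 − 4·R3.
Reading off the reduced rows gives x = 2, y = -3, z = 3.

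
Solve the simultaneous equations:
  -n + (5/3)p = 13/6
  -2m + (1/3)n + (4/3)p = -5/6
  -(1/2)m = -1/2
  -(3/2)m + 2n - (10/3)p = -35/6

m = 1, n = -1/2, p = 1

Row-reduce the augmented matrix:
Swap R1 and R2.
R1 ← R1 / (-2).
R3 ← R3 + 1/2·R1.
R4 ← R4 + 3/2·R1.
R2 ← R2 / (-1).
R1 ← R1 + 1/6·R2.
R3 ← R3 + 1/12·R2.
R4 ← R4 − 7/4·R2.
R3 ← R3 / (-17/36).
R1 ← R1 + 17/18·R3.
R2 ← R2 + 5/3·R3.
R4 ← R4 + 17/12·R3.
R4 reduces to 0 = 0, so the extra equation is consistent.
Reading off the reduced rows gives m = 1, n = -1/2, p = 1.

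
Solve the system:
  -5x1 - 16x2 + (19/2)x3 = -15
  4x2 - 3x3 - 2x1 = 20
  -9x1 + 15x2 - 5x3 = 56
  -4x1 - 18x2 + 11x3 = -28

Row-reduce:
R1 ← R1 / (-5).
R2 ← R2 + 2·R1.
R3 ← R3 + 9·R1.
R4 ← R4 + 4·R1.
R2 ← R2 / (52/5).
R1 ← R1 − 16/5·R2.
R3 ← R3 − 219/5·R2.
R4 ← R4 + 26/5·R2.
R3 ← R3 / (85/13).
R1 ← R1 − 5/26·R3.
R2 ← R2 + 17/26·R3.
Row 4 reduces to 0 = -3, a contradiction. The system is inconsistent.

no solution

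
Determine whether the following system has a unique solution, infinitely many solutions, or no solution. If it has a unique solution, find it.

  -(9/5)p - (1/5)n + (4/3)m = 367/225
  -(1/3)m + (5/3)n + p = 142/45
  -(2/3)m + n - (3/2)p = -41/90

m = 7/3, n = 2, p = 3/5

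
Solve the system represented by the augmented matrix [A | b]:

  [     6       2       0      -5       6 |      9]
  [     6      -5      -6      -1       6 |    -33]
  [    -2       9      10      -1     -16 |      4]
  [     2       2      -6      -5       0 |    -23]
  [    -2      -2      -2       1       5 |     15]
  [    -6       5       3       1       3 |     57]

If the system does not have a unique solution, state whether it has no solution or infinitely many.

Row-reduce:
R1 ← R1 / (6).
R2 ← R2 − 6·R1.
R3 ← R3 + 2·R1.
R4 ← R4 − 2·R1.
R5 ← R5 + 2·R1.
R6 ← R6 + 6·R1.
R2 ← R2 / (-7).
R1 ← R1 − 1/3·R2.
R3 ← R3 − 29/3·R2.
R4 ← R4 − 4/3·R2.
R5 ← R5 + 4/3·R2.
R6 ← R6 − 7·R2.
R3 ← R3 / (12/7).
R1 ← R1 + 2/7·R3.
R2 ← R2 − 6/7·R3.
R4 ← R4 + 50/7·R3.
R5 ← R5 + 6/7·R3.
R6 ← R6 + 3·R3.
R4 ← R4 / (28/3).
R1 ← R1 + 1/6·R4.
R2 ← R2 + 2·R4.
R3 ← R3 − 5/3·R4.
R6 ← R6 − 5·R4.
Swap R5 and R6.
R5 ← R5 / (471/28).
R1 ← R1 + 135/56·R5.
R2 ← R2 + 83/14·R5.
R3 ← R3 − 73/28·R5.
R4 ← R4 + 181/28·R5.
Row 6 reduces to 0 = 1/2, a contradiction. The system is inconsistent.

no solution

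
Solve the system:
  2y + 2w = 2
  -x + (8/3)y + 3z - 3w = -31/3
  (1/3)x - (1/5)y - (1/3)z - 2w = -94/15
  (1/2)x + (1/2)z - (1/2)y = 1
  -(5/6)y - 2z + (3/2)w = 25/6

x = -1, y = -2, z = 1, w = 3

Row-reduce the augmented matrix:
Swap R1 and R2.
R1 ← R1 / (-1).
R3 ← R3 − 1/3·R1.
R4 ← R4 − 1/2·R1.
R2 ← R2 / (2).
R1 ← R1 + 8/3·R2.
R3 ← R3 − 31/45·R2.
R4 ← R4 − 5/6·R2.
R5 ← R5 + 5/6·R2.
R3 ← R3 / (2/3).
R1 ← R1 + 3·R3.
R4 ← R4 − 2·R3.
R5 ← R5 + 2·R3.
R4 ← R4 / (131/15).
R1 ← R1 + 164/15·R4.
R2 ← R2 − 1·R4.
R3 ← R3 + 83/15·R4.
R5 ← R5 + 131/15·R4.
R5 reduces to 0 = 0, so the extra equation is consistent.
Reading off the reduced rows gives x = -1, y = -2, z = 1, w = 3.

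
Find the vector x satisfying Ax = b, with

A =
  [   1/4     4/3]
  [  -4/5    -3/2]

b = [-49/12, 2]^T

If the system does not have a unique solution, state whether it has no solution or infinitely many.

x_1 = 5, x_2 = -4

Row-reduce the augmented matrix:
R1 ← R1 / (1/4).
R2 ← R2 + 4/5·R1.
R2 ← R2 / (83/30).
R1 ← R1 − 16/3·R2.
Reading off the reduced rows gives x_1 = 5, x_2 = -4.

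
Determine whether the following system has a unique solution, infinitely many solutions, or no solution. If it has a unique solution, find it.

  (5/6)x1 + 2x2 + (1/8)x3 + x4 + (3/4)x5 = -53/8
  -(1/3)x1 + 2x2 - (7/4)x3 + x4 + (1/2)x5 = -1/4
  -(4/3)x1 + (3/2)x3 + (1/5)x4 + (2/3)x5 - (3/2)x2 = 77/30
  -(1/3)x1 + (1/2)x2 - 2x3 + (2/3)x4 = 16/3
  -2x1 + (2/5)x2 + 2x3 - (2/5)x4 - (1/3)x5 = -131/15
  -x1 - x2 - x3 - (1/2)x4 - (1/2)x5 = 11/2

no solution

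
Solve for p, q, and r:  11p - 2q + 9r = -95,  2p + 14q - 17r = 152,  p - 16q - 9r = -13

p = -3, q = 4, r = -6

Row-reduce the augmented matrix:
R1 ← R1 / (11).
R2 ← R2 − 2·R1.
R3 ← R3 − 1·R1.
R2 ← R2 / (158/11).
R1 ← R1 + 2/11·R2.
R3 ← R3 + 174/11·R2.
R3 ← R3 / (-2397/79).
R1 ← R1 − 46/79·R3.
R2 ← R2 + 205/158·R3.
Reading off the reduced rows gives p = -3, q = 4, r = -6.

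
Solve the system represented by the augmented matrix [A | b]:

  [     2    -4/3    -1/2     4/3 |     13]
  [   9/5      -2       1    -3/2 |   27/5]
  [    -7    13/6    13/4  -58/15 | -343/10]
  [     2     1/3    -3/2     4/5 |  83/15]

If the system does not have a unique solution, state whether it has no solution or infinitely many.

Row-reduce:
R1 ← R1 / (2).
R2 ← R2 − 9/5·R1.
R3 ← R3 + 7·R1.
R4 ← R4 − 2·R1.
R2 ← R2 / (-4/5).
R1 ← R1 + 2/3·R2.
R3 ← R3 + 5/2·R2.
R4 ← R4 − 5/3·R2.
R3 ← R3 / (-97/32).
R1 ← R1 + 35/24·R3.
R2 ← R2 + 29/16·R3.
R4 ← R4 − 97/48·R3.
Rank is 3 with 4 unknowns, leaving x_4 free.

infinitely many solutions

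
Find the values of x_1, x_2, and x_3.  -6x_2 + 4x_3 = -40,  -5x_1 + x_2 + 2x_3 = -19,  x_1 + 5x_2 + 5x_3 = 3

x_1 = 3, x_2 = 4, x_3 = -4

Row-reduce the augmented matrix:
Swap R1 and R2.
R1 ← R1 / (-5).
R3 ← R3 − 1·R1.
R2 ← R2 / (-6).
R1 ← R1 + 1/5·R2.
R3 ← R3 − 26/5·R2.
R3 ← R3 / (133/15).
R1 ← R1 + 8/15·R3.
R2 ← R2 + 2/3·R3.
Reading off the reduced rows gives x_1 = 3, x_2 = 4, x_3 = -4.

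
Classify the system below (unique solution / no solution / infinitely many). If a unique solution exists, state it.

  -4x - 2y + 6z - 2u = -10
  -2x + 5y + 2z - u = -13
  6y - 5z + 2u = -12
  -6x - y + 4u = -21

x = 5, y = -1, z = 2, u = 2

Row-reduce the augmented matrix:
R1 ← R1 / (-4).
R2 ← R2 + 2·R1.
R4 ← R4 + 6·R1.
R2 ← R2 / (6).
R1 ← R1 − 1/2·R2.
R3 ← R3 − 6·R2.
R4 ← R4 − 2·R2.
R3 ← R3 / (-4).
R1 ← R1 + 17/12·R3.
R2 ← R2 + 1/6·R3.
R4 ← R4 + 26/3·R3.
R4 ← R4 / (8/3).
R1 ← R1 + 5/24·R4.
R2 ← R2 + 1/12·R4.
R3 ← R3 + 1/2·R4.
Reading off the reduced rows gives x = 5, y = -1, z = 2, u = 2.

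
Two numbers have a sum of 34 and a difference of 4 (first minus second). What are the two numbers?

Let x = first number, y = second number.
  x + y = 34
  x - y = 4
Row-reduce the augmented matrix:
R2 ← R2 − 1·R1.
R2 ← R2 / (-2).
R1 ← R1 − 1·R2.
Reading off the reduced rows gives x = 19, y = 15.

first number: 19, second number: 15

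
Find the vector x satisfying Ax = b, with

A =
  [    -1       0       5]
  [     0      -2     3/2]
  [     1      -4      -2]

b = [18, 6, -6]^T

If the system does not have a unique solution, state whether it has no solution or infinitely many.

infinitely many solutions

Row-reduce:
R1 ← R1 / (-1).
R3 ← R3 − 1·R1.
R2 ← R2 / (-2).
R3 ← R3 + 4·R2.
Rank is 2 with 3 unknowns, leaving x_3 free.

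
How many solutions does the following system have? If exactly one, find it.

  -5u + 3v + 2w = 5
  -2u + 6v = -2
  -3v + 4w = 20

u = 1, v = 0, w = 5

Row-reduce the augmented matrix:
R1 ← R1 / (-5).
R2 ← R2 + 2·R1.
R2 ← R2 / (24/5).
R1 ← R1 + 3/5·R2.
R3 ← R3 + 3·R2.
R3 ← R3 / (7/2).
R1 ← R1 + 1/2·R3.
R2 ← R2 + 1/6·R3.
Reading off the reduced rows gives u = 1, v = 0, w = 5.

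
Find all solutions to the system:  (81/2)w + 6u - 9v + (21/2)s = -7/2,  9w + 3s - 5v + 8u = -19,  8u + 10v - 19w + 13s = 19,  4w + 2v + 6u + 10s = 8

Row-reduce:
R1 ← R1 / (6).
R2 ← R2 − 8·R1.
R3 ← R3 − 8·R1.
R4 ← R4 − 6·R1.
R2 ← R2 / (7).
R1 ← R1 + 3/2·R2.
R3 ← R3 − 22·R2.
R4 ← R4 − 11·R2.
R3 ← R3 / (479/7).
R1 ← R1 + 81/28·R3.
R2 ← R2 + 45/7·R3.
R4 ← R4 − 479/14·R3.
Row 4 reduces to 0 = -1/3, a contradiction. The system is inconsistent.

no solution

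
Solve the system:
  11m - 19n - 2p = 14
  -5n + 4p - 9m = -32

infinitely many solutions

Row-reduce:
R1 ← R1 / (11).
R2 ← R2 + 9·R1.
R2 ← R2 / (-226/11).
R1 ← R1 + 19/11·R2.
Rank is 2 with 3 unknowns, leaving p free.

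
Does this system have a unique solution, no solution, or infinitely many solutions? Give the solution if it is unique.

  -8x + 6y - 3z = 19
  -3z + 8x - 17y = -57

infinitely many solutions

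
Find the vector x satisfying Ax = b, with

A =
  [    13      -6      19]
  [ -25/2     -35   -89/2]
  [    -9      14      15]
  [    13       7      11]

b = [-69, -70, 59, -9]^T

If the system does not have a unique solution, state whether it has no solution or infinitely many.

no solution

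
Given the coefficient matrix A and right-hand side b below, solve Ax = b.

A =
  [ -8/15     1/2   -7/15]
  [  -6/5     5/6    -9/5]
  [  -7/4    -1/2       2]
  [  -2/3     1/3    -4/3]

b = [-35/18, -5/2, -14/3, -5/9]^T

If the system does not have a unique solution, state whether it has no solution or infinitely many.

x_1 = 2, x_2 = -3, x_3 = -4/3

Row-reduce the augmented matrix:
R1 ← R1 / (-8/15).
R2 ← R2 + 6/5·R1.
R3 ← R3 + 7/4·R1.
R4 ← R4 + 2/3·R1.
R2 ← R2 / (-7/24).
R1 ← R1 + 15/16·R2.
R3 ← R3 + 137/64·R2.
R4 ← R4 + 7/24·R2.
R3 ← R3 / (253/28).
R1 ← R1 − 23/7·R3.
R2 ← R2 − 18/7·R3.
R4 reduces to 0 = 0, so the extra equation is consistent.
Reading off the reduced rows gives x_1 = 2, x_2 = -3, x_3 = -4/3.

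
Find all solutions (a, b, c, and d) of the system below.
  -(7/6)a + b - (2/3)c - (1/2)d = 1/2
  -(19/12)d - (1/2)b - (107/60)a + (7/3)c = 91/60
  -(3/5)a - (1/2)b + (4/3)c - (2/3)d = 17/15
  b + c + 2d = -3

no solution

Row-reduce:
R1 ← R1 / (-7/6).
R2 ← R2 + 107/60·R1.
R3 ← R3 + 3/5·R1.
R2 ← R2 / (-71/35).
R1 ← R1 + 6/7·R2.
R3 ← R3 + 71/70·R2.
R4 ← R4 − 1·R2.
Swap R3 and R4.
R3 ← R3 / (565/213).
R1 ← R1 + 60/71·R3.
R2 ← R2 + 352/213·R3.
Row 4 reduces to 0 = 1/2, a contradiction. The system is inconsistent.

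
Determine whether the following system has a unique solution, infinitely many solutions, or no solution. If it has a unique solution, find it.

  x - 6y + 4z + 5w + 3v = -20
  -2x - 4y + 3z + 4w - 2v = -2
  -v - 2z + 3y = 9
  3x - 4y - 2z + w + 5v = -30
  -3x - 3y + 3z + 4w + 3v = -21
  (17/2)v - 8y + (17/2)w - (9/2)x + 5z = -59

no solution

Row-reduce:
R2 ← R2 + 2·R1.
R4 ← R4 − 3·R1.
R5 ← R5 + 3·R1.
R6 ← R6 + 9/2·R1.
R2 ← R2 / (-16).
R1 ← R1 + 6·R2.
R3 ← R3 − 3·R2.
R4 ← R4 − 14·R2.
R5 ← R5 + 21·R2.
R6 ← R6 + 35·R2.
R3 ← R3 / (1/16).
R1 ← R1 + 1/8·R3.
R2 ← R2 + 11/16·R3.
R4 ← R4 + 35/8·R3.
R5 ← R5 − 9/16·R3.
R6 ← R6 + 17/16·R3.
R4 ← R4 / (182).
R1 ← R1 − 5·R4.
R2 ← R2 − 28·R4.
R3 ← R3 − 42·R4.
R5 ← R5 + 23·R4.
R6 ← R6 − 45·R4.
R5 ← R5 / (612/91).
R1 ← R1 − 136/91·R5.
R2 ← R2 + 3/13·R5.
R3 ← R3 − 2/13·R5.
R4 ← R4 + 9/91·R5.
R6 ← R6 − 1224/91·R5.
Row 6 reduces to 0 = -2, a contradiction. The system is inconsistent.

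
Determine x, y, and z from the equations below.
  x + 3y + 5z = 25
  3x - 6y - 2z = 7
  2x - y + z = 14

x = 5, y = 0, z = 4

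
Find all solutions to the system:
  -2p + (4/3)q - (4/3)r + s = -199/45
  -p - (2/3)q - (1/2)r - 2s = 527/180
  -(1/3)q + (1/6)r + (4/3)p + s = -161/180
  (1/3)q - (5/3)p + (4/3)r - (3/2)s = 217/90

Row-reduce the augmented matrix:
R1 ← R1 / (-2).
R2 ← R2 + 1·R1.
R3 ← R3 − 4/3·R1.
R4 ← R4 + 5/3·R1.
R2 ← R2 / (-4/3).
R1 ← R1 + 2/3·R2.
R3 ← R3 − 5/9·R2.
R4 ← R4 + 7/9·R2.
R3 ← R3 / (-47/72).
R1 ← R1 − 7/12·R3.
R2 ← R2 + 1/8·R3.
R4 ← R4 − 169/72·R3.
R4 ← R4 / (129/94).
R1 ← R1 − 123/94·R4.
R2 ← R2 − 165/94·R4.
R3 ← R3 + 45/47·R4.
Reading off the reduced rows gives p = 1, q = 1/3, r = 1/2, s = -11/5.

p = 1, q = 1/3, r = 1/2, s = -11/5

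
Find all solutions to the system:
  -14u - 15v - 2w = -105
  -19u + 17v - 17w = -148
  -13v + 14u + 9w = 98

u = 6, v = 1, w = 3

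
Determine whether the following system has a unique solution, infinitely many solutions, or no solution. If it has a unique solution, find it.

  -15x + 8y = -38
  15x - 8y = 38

infinitely many solutions

Row-reduce:
R1 ← R1 / (-15).
R2 ← R2 − 15·R1.
Rank is 1 with 2 unknowns, leaving y free.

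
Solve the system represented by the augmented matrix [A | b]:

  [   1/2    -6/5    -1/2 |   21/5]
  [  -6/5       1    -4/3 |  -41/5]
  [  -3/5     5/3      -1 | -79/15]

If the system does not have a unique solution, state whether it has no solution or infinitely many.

x_1 = 6, x_2 = -1, x_3 = 0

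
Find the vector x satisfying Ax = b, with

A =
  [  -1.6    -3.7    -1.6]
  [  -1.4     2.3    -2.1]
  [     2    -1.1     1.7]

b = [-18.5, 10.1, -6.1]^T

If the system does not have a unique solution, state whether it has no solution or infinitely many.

Row-reduce the augmented matrix:
R1 ← R1 / (-8/5).
R2 ← R2 + 7/5·R1.
R3 ← R3 − 2·R1.
R2 ← R2 / (443/80).
R1 ← R1 − 37/16·R2.
R3 ← R3 + 229/40·R2.
R3 ← R3 / (-907/886).
R1 ← R1 − 1145/886·R3.
R2 ← R2 + 56/443·R3.
Reading off the reduced rows gives x_1 = -2, x_2 = 5, x_3 = 2.

x_1 = -2, x_2 = 5, x_3 = 2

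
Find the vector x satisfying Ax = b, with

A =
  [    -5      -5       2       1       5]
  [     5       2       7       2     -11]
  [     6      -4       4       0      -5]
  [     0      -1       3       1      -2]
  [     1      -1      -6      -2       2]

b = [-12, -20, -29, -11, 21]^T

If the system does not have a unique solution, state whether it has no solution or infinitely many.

no solution

Row-reduce:
R1 ← R1 / (-5).
R2 ← R2 − 5·R1.
R3 ← R3 − 6·R1.
R5 ← R5 − 1·R1.
R2 ← R2 / (-3).
R1 ← R1 − 1·R2.
R3 ← R3 + 10·R2.
R4 ← R4 + 1·R2.
R5 ← R5 + 2·R2.
R3 ← R3 / (-118/5).
R1 ← R1 − 13/5·R3.
R2 ← R2 + 3·R3.
R5 ← R5 + 58/5·R3.
Swap R4 and R5.
R4 ← R4 / (31/59).
R1 ← R1 + 10/59·R4.
R2 ← R2 − 7/59·R4.
R3 ← R3 − 22/59·R4.
Row 5 reduces to 0 = -1/3, a contradiction. The system is inconsistent.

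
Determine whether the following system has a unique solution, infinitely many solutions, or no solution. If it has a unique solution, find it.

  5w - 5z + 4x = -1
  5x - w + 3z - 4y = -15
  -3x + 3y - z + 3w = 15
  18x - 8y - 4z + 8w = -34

no solution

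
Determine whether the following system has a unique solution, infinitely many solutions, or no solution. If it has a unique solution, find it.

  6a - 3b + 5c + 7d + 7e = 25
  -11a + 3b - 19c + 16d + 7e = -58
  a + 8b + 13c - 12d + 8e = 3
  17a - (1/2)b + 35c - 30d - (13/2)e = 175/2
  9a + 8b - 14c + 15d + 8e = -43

no solution

Row-reduce:
R1 ← R1 / (6).
R2 ← R2 + 11·R1.
R3 ← R3 − 1·R1.
R4 ← R4 − 17·R1.
R5 ← R5 − 9·R1.
R2 ← R2 / (-5/2).
R1 ← R1 + 1/2·R2.
R3 ← R3 − 17/2·R2.
R4 ← R4 − 8·R2.
R5 ← R5 − 25/2·R2.
R3 ← R3 / (-319/15).
R1 ← R1 − 14/5·R3.
R2 ← R2 − 59/15·R3.
R4 ← R4 + 319/30·R3.
R5 ← R5 + 212/3·R3.
Swap R4 and R5.
R4 ← R4 / (-42534/319).
R1 ← R1 − 2097/319·R4.
R2 ← R2 − 1328/319·R4.
R3 ← R3 + 1273/319·R4.
Row 5 reduces to 0 = -1, a contradiction. The system is inconsistent.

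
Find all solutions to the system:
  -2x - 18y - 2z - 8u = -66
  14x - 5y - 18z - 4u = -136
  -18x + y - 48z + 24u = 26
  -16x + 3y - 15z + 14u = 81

infinitely many solutions

Row-reduce:
R1 ← R1 / (-2).
R2 ← R2 − 14·R1.
R3 ← R3 + 18·R1.
R4 ← R4 + 16·R1.
R2 ← R2 / (-131).
R1 ← R1 − 9·R2.
R3 ← R3 − 163·R2.
R4 ← R4 − 147·R2.
R3 ← R3 / (-9146/131).
R1 ← R1 + 157/131·R3.
R2 ← R2 − 32/131·R3.
R4 ← R4 + 4573/131·R3.
Rank is 3 with 4 unknowns, leaving u free.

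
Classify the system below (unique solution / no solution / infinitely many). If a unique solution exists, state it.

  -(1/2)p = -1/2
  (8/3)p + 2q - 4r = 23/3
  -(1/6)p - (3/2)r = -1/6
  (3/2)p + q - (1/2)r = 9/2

no solution

Row-reduce:
R1 ← R1 / (-1/2).
R2 ← R2 − 8/3·R1.
R3 ← R3 + 1/6·R1.
R4 ← R4 − 3/2·R1.
R2 ← R2 / (2).
R4 ← R4 − 1·R2.
R3 ← R3 / (-3/2).
R2 ← R2 + 2·R3.
R4 ← R4 − 3/2·R3.
Row 4 reduces to 0 = 1/2, a contradiction. The system is inconsistent.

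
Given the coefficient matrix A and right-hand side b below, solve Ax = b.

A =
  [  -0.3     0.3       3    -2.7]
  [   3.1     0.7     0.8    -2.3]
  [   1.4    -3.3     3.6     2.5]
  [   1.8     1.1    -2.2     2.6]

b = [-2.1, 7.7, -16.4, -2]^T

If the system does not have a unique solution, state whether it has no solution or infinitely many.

x_1 = 1, x_2 = -2, x_3 = -4, x_4 = -4

Row-reduce the augmented matrix:
R1 ← R1 / (-3/10).
R2 ← R2 − 31/10·R1.
R3 ← R3 − 7/5·R1.
R4 ← R4 − 9/5·R1.
R2 ← R2 / (19/5).
R1 ← R1 + 1·R2.
R3 ← R3 + 19/10·R2.
R4 ← R4 − 29/10·R2.
R3 ← R3 / (67/2).
R1 ← R1 + 31/19·R3.
R2 ← R2 − 159/19·R3.
R4 ← R4 + 1609/190·R3.
R4 ← R4 / (195857/63650).
R1 ← R1 + 1112/6365·R4.
R2 ← R2 + 10517/6365·R4.
R3 ← R3 + 252/335·R4.
Reading off the reduced rows gives x_1 = 1, x_2 = -2, x_3 = -4, x_4 = -4.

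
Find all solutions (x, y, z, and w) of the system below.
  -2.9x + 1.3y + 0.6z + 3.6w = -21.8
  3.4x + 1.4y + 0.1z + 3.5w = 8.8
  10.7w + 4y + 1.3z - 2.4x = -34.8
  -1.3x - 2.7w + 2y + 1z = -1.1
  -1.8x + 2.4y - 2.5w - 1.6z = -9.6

Row-reduce the augmented matrix:
R1 ← R1 / (-29/10).
R2 ← R2 − 17/5·R1.
R3 ← R3 + 12/5·R1.
R4 ← R4 + 13/10·R1.
R5 ← R5 + 9/5·R1.
R2 ← R2 / (424/145).
R1 ← R1 + 13/29·R2.
R3 ← R3 − 424/145·R2.
R4 ← R4 − 411/290·R2.
R5 ← R5 − 231/145·R2.
Swap R3 and R4.
R3 ← R3 / (2897/8480).
R1 ← R1 + 71/848·R3.
R2 ← R2 − 233/848·R3.
R5 ← R5 + 10219/4240·R3.
Swap R4 and R5.
R4 ← R4 / (-381091/5794).
R1 ← R1 + 5887/2897·R4.
R2 ← R2 − 26419/2897·R4.
R3 ← R3 + 68313/2897·R4.
R5 reduces to 0 = 0, so the extra equation is consistent.
Reading off the reduced rows gives x = 5, y = -1, z = 2, w = -2.

x = 5, y = -1, z = 2, w = -2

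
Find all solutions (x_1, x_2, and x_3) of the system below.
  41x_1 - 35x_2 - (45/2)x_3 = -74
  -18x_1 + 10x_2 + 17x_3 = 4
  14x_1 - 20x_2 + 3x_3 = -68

Row-reduce:
R1 ← R1 / (41).
R2 ← R2 + 18·R1.
R3 ← R3 − 14·R1.
R2 ← R2 / (-220/41).
R1 ← R1 + 35/41·R2.
R3 ← R3 + 330/41·R2.
Rank is 2 with 3 unknowns, leaving x_3 free.

infinitely many solutions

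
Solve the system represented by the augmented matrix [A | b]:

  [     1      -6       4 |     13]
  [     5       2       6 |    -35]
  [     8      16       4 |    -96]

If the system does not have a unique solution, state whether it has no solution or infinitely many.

infinitely many solutions

Row-reduce:
R2 ← R2 − 5·R1.
R3 ← R3 − 8·R1.
R2 ← R2 / (32).
R1 ← R1 + 6·R2.
R3 ← R3 − 64·R2.
Rank is 2 with 3 unknowns, leaving x_3 free.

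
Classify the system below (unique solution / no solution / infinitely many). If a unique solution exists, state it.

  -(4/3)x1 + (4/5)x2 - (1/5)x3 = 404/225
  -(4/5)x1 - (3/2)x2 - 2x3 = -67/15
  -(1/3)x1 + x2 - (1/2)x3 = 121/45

Row-reduce the augmented matrix:
R1 ← R1 / (-4/3).
R2 ← R2 + 4/5·R1.
R3 ← R3 + 1/3·R1.
R2 ← R2 / (-99/50).
R1 ← R1 + 3/5·R2.
R3 ← R3 − 4/5·R2.
R3 ← R3 / (-479/396).
R1 ← R1 − 95/132·R3.
R2 ← R2 − 94/99·R3.
Reading off the reduced rows gives x1 = 1/3, x2 = 14/5, x3 = 0.

x1 = 1/3, x2 = 14/5, x3 = 0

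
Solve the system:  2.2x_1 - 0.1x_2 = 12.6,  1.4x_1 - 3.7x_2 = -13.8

Row-reduce the augmented matrix:
R1 ← R1 / (11/5).
R2 ← R2 − 7/5·R1.
R2 ← R2 / (-40/11).
R1 ← R1 + 1/22·R2.
Reading off the reduced rows gives x_1 = 6, x_2 = 6.

x_1 = 6, x_2 = 6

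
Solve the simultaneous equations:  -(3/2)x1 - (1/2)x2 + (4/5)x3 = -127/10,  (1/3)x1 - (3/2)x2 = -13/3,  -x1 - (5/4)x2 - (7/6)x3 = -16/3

x1 = 5, x2 = 4, x3 = -4

Row-reduce the augmented matrix:
R1 ← R1 / (-3/2).
R2 ← R2 − 1/3·R1.
R3 ← R3 + 1·R1.
R2 ← R2 / (-29/18).
R1 ← R1 − 1/3·R2.
R3 ← R3 + 11/12·R2.
R3 ← R3 / (-1567/870).
R1 ← R1 + 72/145·R3.
R2 ← R2 + 16/145·R3.
Reading off the reduced rows gives x1 = 5, x2 = 4, x3 = -4.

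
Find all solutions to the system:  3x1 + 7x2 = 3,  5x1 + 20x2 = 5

x1 = 1, x2 = 0

Row-reduce the augmented matrix:
R1 ← R1 / (3).
R2 ← R2 − 5·R1.
R2 ← R2 / (25/3).
R1 ← R1 − 7/3·R2.
Reading off the reduced rows gives x1 = 1, x2 = 0.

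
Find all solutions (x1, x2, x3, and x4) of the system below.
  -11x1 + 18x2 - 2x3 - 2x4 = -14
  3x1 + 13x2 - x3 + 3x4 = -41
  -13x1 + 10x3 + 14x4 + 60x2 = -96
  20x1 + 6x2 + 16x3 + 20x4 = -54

infinitely many solutions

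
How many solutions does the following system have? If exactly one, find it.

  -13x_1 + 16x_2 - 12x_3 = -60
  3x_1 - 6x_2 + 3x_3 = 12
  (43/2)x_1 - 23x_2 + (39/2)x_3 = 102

infinitely many solutions

Row-reduce:
R1 ← R1 / (-13).
R2 ← R2 − 3·R1.
R3 ← R3 − 43/2·R1.
R2 ← R2 / (-30/13).
R1 ← R1 + 16/13·R2.
R3 ← R3 − 45/13·R2.
Rank is 2 with 3 unknowns, leaving x_3 free.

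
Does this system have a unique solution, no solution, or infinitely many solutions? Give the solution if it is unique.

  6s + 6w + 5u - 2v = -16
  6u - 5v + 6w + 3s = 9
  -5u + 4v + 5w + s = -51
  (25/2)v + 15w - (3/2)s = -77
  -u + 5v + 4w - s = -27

no solution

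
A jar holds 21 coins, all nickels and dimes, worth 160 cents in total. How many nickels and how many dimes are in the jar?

nickels: 10, dimes: 11

Let n = nickels, d = dimes.
  n + d = 21
  5n + 10d = 160
From equation 1: n = 21 − d.
Substitute into equation 2 and solve: d = 11.
Then n = 10.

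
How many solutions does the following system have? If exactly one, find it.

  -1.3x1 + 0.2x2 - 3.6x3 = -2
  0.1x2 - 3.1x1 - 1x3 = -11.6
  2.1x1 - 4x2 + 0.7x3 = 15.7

x1 = 4, x2 = -2, x3 = -1

Row-reduce the augmented matrix:
R1 ← R1 / (-13/10).
R2 ← R2 + 31/10·R1.
R3 ← R3 − 21/10·R1.
R2 ← R2 / (-49/130).
R1 ← R1 + 2/13·R2.
R3 ← R3 + 239/65·R2.
R3 ← R3 / (-38761/490).
R1 ← R1 + 16/49·R3.
R2 ← R2 + 986/49·R3.
Reading off the reduced rows gives x1 = 4, x2 = -2, x3 = -1.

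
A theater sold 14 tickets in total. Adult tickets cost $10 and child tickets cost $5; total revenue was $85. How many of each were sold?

adult tickets: 3, child tickets: 11

Let a = adult tickets, c = child tickets.
  a + c = 14
  10a + 5c = 85
Row-reduce the augmented matrix:
R2 ← R2 − 10·R1.
R2 ← R2 / (-5).
R1 ← R1 − 1·R2.
Reading off the reduced rows gives a = 3, c = 11.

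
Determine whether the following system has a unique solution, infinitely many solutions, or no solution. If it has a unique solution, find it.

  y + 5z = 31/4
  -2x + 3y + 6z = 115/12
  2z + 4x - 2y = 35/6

Row-reduce the augmented matrix:
Swap R1 and R2.
R1 ← R1 / (-2).
R3 ← R3 − 4·R1.
R1 ← R1 + 3/2·R2.
R3 ← R3 − 4·R2.
R3 ← R3 / (-6).
R1 ← R1 − 9/2·R3.
R2 ← R2 − 5·R3.
Reading off the reduced rows gives x = 7/3, y = 11/4, z = 1.

x = 7/3, y = 11/4, z = 1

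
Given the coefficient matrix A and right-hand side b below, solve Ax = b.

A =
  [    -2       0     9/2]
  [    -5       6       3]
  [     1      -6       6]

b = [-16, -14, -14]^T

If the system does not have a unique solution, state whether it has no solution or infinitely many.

Row-reduce:
R1 ← R1 / (-2).
R2 ← R2 + 5·R1.
R3 ← R3 − 1·R1.
R2 ← R2 / (6).
R3 ← R3 + 6·R2.
Row 3 reduces to 0 = 4, a contradiction. The system is inconsistent.

no solution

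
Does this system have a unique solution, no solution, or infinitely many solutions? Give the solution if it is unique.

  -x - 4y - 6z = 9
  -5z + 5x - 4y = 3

Row-reduce:
R1 ← R1 / (-1).
R2 ← R2 − 5·R1.
R2 ← R2 / (-24).
R1 ← R1 − 4·R2.
Rank is 2 with 3 unknowns, leaving z free.

infinitely many solutions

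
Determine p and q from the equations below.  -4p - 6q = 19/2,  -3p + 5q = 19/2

p = -11/4, q = 1/4

Row-reduce the augmented matrix:
R1 ← R1 / (-4).
R2 ← R2 + 3·R1.
R2 ← R2 / (19/2).
R1 ← R1 − 3/2·R2.
Reading off the reduced rows gives p = -11/4, q = 1/4.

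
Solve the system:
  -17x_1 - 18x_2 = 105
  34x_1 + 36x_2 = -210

infinitely many solutions

Row-reduce:
R1 ← R1 / (-17).
R2 ← R2 − 34·R1.
Rank is 1 with 2 unknowns, leaving x_2 free.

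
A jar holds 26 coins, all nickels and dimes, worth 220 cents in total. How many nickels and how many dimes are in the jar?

nickels: 8, dimes: 18

Let n = nickels, d = dimes.
  n + d = 26
  5n + 10d = 220
From equation 1: n = 26 − d.
Substitute into equation 2 and solve: d = 18.
Then n = 8.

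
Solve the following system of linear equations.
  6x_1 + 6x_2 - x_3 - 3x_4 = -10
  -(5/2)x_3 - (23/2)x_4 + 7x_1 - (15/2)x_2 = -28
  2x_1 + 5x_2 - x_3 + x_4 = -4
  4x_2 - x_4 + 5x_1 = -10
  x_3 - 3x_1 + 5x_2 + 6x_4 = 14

Row-reduce:
R1 ← R1 / (6).
R2 ← R2 − 7·R1.
R3 ← R3 − 2·R1.
R4 ← R4 − 5·R1.
R5 ← R5 + 3·R1.
R2 ← R2 / (-29/2).
R1 ← R1 − 1·R2.
R3 ← R3 − 3·R2.
R4 ← R4 + 1·R2.
R5 ← R5 − 8·R2.
R3 ← R3 / (-82/87).
R1 ← R1 + 15/58·R3.
R2 ← R2 − 8/87·R3.
R4 ← R4 − 161/174·R3.
R5 ← R5 + 41/174·R3.
R4 ← R4 / (98/41).
R1 ← R1 + 47/41·R4.
R2 ← R2 − 24/41·R4.
R3 ← R3 + 15/41·R4.
Row 5 reduces to 0 = 1, a contradiction. The system is inconsistent.

no solution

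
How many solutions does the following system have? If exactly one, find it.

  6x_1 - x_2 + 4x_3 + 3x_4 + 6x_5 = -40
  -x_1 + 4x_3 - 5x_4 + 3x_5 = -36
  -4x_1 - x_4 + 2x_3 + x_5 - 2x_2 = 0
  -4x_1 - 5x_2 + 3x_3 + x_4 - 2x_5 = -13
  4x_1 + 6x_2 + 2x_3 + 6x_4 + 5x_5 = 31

x_1 = -6, x_2 = 5, x_3 = -5, x_4 = 5, x_5 = 1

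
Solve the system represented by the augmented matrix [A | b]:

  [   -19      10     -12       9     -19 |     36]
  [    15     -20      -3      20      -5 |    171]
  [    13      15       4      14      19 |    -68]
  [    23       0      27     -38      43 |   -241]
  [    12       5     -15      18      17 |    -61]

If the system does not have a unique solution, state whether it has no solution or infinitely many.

no solution

Row-reduce:
R1 ← R1 / (-19).
R2 ← R2 − 15·R1.
R3 ← R3 − 13·R1.
R4 ← R4 − 23·R1.
R5 ← R5 − 12·R1.
R2 ← R2 / (-230/19).
R1 ← R1 + 10/19·R2.
R3 ← R3 − 415/19·R2.
R4 ← R4 − 230/19·R2.
R5 ← R5 − 215/19·R2.
R3 ← R3 / (-1229/46).
R1 ← R1 − 27/23·R3.
R2 ← R2 − 237/230·R3.
R5 ← R5 + 1575/46·R3.
Swap R4 and R5.
R4 ← R4 / (-48530/1229).
R1 ← R1 − 1699/1229·R4.
R2 ← R2 − 2609/6145·R4.
R3 ← R3 + 3177/1229·R4.
Row 5 reduces to 0 = 2, a contradiction. The system is inconsistent.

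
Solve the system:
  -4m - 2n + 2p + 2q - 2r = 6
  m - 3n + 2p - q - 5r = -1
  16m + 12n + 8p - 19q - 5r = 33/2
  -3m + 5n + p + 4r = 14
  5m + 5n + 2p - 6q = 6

Row-reduce:
R1 ← R1 / (-4).
R2 ← R2 − 1·R1.
R3 ← R3 − 16·R1.
R4 ← R4 + 3·R1.
R5 ← R5 − 5·R1.
R2 ← R2 / (-7/2).
R1 ← R1 − 1/2·R2.
R3 ← R3 − 4·R2.
R4 ← R4 − 13/2·R2.
R5 ← R5 − 5/2·R2.
R3 ← R3 / (132/7).
R1 ← R1 + 1/7·R3.
R2 ← R2 + 5/7·R3.
R4 ← R4 − 29/7·R3.
R5 ← R5 − 44/7·R3.
R4 ← R4 / (5/44).
R1 ← R1 + 29/44·R4.
R2 ← R2 + 13/44·R4.
R3 ← R3 + 27/44·R4.
Row 5 reduces to 0 = 1/6, a contradiction. The system is inconsistent.

no solution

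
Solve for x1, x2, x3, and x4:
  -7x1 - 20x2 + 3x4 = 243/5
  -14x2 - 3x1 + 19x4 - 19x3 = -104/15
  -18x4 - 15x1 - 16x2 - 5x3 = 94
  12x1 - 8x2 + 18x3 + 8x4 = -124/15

Row-reduce the augmented matrix:
R1 ← R1 / (-7).
R2 ← R2 + 3·R1.
R3 ← R3 + 15·R1.
R4 ← R4 − 12·R1.
R2 ← R2 / (-38/7).
R1 ← R1 − 20/7·R2.
R3 ← R3 − 188/7·R2.
R4 ← R4 + 296/7·R2.
R3 ← R3 / (-99).
R1 ← R1 + 10·R3.
R2 ← R2 − 7/2·R3.
R4 ← R4 − 166·R3.
R4 ← R4 / (-35462/1881).
R1 ← R1 − 4721/1881·R4.
R2 ← R2 + 3869/3762·R4.
R3 ← R3 + 1201/1881·R4.
Reading off the reduced rows gives x1 = -4/5, x2 = -5/2, x3 = 0, x4 = -7/3.

x1 = -4/5, x2 = -5/2, x3 = 0, x4 = -7/3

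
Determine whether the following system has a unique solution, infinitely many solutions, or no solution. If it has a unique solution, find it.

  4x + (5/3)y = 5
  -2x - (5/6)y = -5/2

Row-reduce:
R1 ← R1 / (4).
R2 ← R2 + 2·R1.
Rank is 1 with 2 unknowns, leaving y free.

infinitely many solutions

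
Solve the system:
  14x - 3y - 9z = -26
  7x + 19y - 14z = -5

Row-reduce:
R1 ← R1 / (14).
R2 ← R2 − 7·R1.
R2 ← R2 / (41/2).
R1 ← R1 + 3/14·R2.
Rank is 2 with 3 unknowns, leaving z free.

infinitely many solutions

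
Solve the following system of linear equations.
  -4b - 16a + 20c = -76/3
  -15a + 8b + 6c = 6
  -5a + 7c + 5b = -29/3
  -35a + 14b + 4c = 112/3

a = -4/3, b = 0, c = -7/3

Row-reduce the augmented matrix:
R1 ← R1 / (-16).
R2 ← R2 + 15·R1.
R3 ← R3 + 5·R1.
R4 ← R4 + 35·R1.
R2 ← R2 / (47/4).
R1 ← R1 − 1/4·R2.
R3 ← R3 − 25/4·R2.
R4 ← R4 − 91/4·R2.
R3 ← R3 / (354/47).
R1 ← R1 + 46/47·R3.
R2 ← R2 + 51/47·R3.
R4 ← R4 + 708/47·R3.
R4 reduces to 0 = 0, so the extra equation is consistent.
Reading off the reduced rows gives a = -4/3, b = 0, c = -7/3.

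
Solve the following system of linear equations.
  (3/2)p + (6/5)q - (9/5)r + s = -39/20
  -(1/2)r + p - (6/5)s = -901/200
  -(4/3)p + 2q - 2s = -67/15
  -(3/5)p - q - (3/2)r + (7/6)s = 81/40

p = -1, q = -1/2, r = 5/4, s = 12/5

Row-reduce the augmented matrix:
R1 ← R1 / (3/2).
R2 ← R2 − 1·R1.
R3 ← R3 + 4/3·R1.
R4 ← R4 + 3/5·R1.
R2 ← R2 / (-4/5).
R1 ← R1 − 4/5·R2.
R3 ← R3 − 46/15·R2.
R4 ← R4 + 13/25·R2.
R3 ← R3 / (13/12).
R1 ← R1 + 1/2·R3.
R2 ← R2 + 7/8·R3.
R4 ← R4 + 107/40·R3.
R4 ← R4 / (-11461/650).
R1 ← R1 + 326/65·R4.
R2 ← R2 + 847/195·R4.
R3 ← R3 + 496/65·R4.
Reading off the reduced rows gives p = -1, q = -1/2, r = 5/4, s = 12/5.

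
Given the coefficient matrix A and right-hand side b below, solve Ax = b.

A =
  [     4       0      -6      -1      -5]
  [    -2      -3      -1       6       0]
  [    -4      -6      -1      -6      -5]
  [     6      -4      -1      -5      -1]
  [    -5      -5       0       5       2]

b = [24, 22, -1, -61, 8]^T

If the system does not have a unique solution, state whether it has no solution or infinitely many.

x_1 = -5, x_2 = 5, x_3 = -3, x_4 = 4, x_5 = -6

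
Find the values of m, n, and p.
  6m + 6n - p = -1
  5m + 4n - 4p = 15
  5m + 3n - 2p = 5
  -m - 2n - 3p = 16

m = -1, n = 0, p = -5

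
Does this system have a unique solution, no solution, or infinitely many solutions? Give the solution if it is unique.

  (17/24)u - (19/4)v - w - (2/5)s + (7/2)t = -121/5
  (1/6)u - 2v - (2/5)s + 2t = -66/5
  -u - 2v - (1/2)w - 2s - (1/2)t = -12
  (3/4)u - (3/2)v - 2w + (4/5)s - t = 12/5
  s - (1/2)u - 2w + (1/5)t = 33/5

Row-reduce:
R1 ← R1 / (17/24).
R2 ← R2 − 1/6·R1.
R3 ← R3 + 1·R1.
R4 ← R4 − 3/4·R1.
R5 ← R5 + 1/2·R1.
R2 ← R2 / (-15/17).
R1 ← R1 + 114/17·R2.
R3 ← R3 + 148/17·R2.
R4 ← R4 − 60/17·R2.
R5 ← R5 + 57/17·R2.
R3 ← R3 / (-127/30).
R1 ← R1 + 16/5·R3.
R2 ← R2 + 4/15·R3.
R5 ← R5 + 18/5·R3.
Swap R4 and R5.
R4 ← R4 / (949/635).
R1 ← R1 − 180/127·R4.
R2 ← R2 − 202/635·R4.
R3 ← R3 + 68/635·R4.
Row 5 reduces to 0 = -2, a contradiction. The system is inconsistent.

no solution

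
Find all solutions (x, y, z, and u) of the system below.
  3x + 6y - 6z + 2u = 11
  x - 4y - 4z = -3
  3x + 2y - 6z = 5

infinitely many solutions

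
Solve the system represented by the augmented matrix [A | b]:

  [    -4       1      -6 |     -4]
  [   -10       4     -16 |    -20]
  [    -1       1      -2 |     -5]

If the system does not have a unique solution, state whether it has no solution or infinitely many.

no solution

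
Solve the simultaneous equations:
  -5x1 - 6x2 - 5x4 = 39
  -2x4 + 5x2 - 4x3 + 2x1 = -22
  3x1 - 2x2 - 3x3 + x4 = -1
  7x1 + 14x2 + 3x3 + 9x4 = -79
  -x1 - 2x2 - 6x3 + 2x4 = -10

no solution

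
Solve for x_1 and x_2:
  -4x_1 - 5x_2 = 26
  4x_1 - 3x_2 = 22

x_1 = 1, x_2 = -6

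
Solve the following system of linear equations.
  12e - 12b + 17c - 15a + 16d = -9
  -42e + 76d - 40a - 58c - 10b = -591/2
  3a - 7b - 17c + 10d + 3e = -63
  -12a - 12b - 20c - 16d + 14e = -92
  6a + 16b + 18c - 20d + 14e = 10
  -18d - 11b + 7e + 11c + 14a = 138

Row-reduce:
R1 ← R1 / (-15).
R2 ← R2 + 40·R1.
R3 ← R3 − 3·R1.
R4 ← R4 + 12·R1.
R5 ← R5 − 6·R1.
R6 ← R6 − 14·R1.
R2 ← R2 / (22).
R1 ← R1 − 4/5·R2.
R3 ← R3 + 47/5·R2.
R4 ← R4 + 12/5·R2.
R5 ← R5 − 56/5·R2.
R6 ← R6 + 111/5·R2.
R3 ← R3 / (-9529/165).
R1 ← R1 − 433/165·R3.
R2 ← R2 + 155/33·R3.
R4 ← R4 + 2468/55·R3.
R5 ← R5 − 12772/165·R3.
R6 ← R6 + 12772/165·R3.
R4 ← R4 / (-442968/9529).
R1 ← R1 + 9832/9529·R4.
R2 ← R2 + 6830/9529·R4.
R3 ← R3 + 4528/9529·R4.
R5 ← R5 − 59196/9529·R4.
R6 ← R6 + 59196/9529·R4.
R5 ← R5 / (434907/18457).
R1 ← R1 − 18212/55371·R5.
R2 ← R2 + 164869/110742·R5.
R3 ← R3 − 15686/55371·R5.
R4 ← R4 + 79561/221484·R5.
R6 ← R6 + 434907/18457·R5.
Row 6 reduces to 0 = 1/4, a contradiction. The system is inconsistent.

no solution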